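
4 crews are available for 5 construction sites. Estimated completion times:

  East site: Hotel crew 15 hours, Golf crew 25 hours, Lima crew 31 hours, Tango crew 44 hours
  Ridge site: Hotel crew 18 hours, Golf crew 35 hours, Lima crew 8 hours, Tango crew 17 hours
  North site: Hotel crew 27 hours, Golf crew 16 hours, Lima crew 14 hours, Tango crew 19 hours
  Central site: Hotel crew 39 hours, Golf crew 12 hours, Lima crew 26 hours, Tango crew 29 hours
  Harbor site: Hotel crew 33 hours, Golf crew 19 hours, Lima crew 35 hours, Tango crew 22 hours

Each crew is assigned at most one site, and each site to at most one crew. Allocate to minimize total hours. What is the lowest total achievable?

Minimum total: 54 hours

Optimal: Hotel crew→East site (15 hours), Golf crew→Central site (12 hours), Lima crew→Ridge site (8 hours), Tango crew→North site (19 hours) — total 15+12+8+19 = 54 hours.
Column-greedy (each site in turn goes to its cheapest remaining crew) gives 68 hours, worse by 14.
Next-best assignment: Hotel crew→East site, Golf crew→Central site, Lima crew→Ridge site, Tango crew→Harbor site = 57 hours.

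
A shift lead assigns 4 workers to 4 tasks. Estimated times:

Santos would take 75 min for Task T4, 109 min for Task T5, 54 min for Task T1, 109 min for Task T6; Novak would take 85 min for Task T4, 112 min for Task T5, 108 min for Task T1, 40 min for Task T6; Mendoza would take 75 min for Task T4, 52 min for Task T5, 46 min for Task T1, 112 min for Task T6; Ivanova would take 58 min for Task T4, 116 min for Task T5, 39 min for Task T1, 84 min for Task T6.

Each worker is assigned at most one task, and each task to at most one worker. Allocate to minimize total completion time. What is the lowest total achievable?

Optimal: Santos→Task T1 (54 min), Novak→Task T6 (40 min), Mendoza→Task T5 (52 min), Ivanova→Task T4 (58 min) — total 54+40+52+58 = 204 min.
Min-entry greedy (repeatedly take the single cheapest remaining cell) gives 206 min, worse by 2.

Min total: 204 min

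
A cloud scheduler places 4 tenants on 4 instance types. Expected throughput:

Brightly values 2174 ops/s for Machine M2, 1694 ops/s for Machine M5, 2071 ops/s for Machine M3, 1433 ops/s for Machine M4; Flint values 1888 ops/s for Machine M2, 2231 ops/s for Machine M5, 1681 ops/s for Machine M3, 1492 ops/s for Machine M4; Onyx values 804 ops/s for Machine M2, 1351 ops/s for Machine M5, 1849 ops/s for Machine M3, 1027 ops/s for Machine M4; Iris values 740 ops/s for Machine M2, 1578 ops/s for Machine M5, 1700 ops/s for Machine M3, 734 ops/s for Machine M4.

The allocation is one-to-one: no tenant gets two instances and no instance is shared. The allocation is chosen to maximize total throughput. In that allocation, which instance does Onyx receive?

Onyx receives Machine M4.

Optimal: Brightly→Machine M2 (2174 ops/s), Flint→Machine M5 (2231 ops/s), Onyx→Machine M4 (1027 ops/s), Iris→Machine M3 (1700 ops/s) — total 2174+2231+1027+1700 = 7132 ops/s.
Row-greedy (each tenant in turn takes its best remaining instance) gives 6988 ops/s, worse by 144.
Swapping Brightly↔Flint (Brightly→Machine M5 1694 ops/s, Flint→Machine M2 1888 ops/s) loses 823.
No other one-to-one assignment exceeds 7132 ops/s.
Onyx's own top instance is Machine M3 (1849 ops/s), but forcing Onyx→Machine M3 and reassigning the rest optimally gives only 7093 ops/s — worse by 39.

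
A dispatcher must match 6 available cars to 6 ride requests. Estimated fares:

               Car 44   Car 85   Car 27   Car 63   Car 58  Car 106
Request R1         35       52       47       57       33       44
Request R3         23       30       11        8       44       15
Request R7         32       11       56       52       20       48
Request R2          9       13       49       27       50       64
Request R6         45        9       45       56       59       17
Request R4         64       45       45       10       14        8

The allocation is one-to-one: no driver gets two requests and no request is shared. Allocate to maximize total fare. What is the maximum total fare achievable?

Maximum total: $336

Optimal: Car 44→Request R4 ($64), Car 85→Request R1 ($52), Car 27→Request R7 ($56), Car 63→Request R6 ($56), Car 58→Request R3 ($44), Car 106→Request R2 ($64) — total 64+52+56+56+44+64 = $336.
Row-greedy (each driver in turn takes its best remaining request) gives $293, worse by 43.
Every other assignment is strictly worse.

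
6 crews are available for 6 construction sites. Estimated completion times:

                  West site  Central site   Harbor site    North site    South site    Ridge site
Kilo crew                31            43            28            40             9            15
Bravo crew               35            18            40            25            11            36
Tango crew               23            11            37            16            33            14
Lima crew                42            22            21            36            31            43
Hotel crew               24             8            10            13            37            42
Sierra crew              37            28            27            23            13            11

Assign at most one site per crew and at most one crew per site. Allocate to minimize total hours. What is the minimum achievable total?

Optimal: Kilo crew→South site (9 hours), Bravo crew→Central site (18 hours), Tango crew→West site (23 hours), Lima crew→Harbor site (21 hours), Hotel crew→North site (13 hours), Sierra crew→Ridge site (11 hours) — total 9+18+23+21+13+11 = 95 hours.
Row-greedy (each crew in turn takes its cheapest remaining site) gives 112 hours, worse by 17.
Next-best assignment: Kilo crew→South site, Bravo crew→North site, Tango crew→West site, Lima crew→Harbor site, Hotel crew→Central site, Sierra crew→Ridge site = 97 hours.

Minimum total: 95 hours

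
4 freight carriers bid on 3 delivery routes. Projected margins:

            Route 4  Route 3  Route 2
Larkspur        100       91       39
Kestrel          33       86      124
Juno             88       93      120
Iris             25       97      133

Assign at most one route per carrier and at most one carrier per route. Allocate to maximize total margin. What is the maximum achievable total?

Max total: $326k

Optimal: Larkspur→Route 4 ($100k), Juno→Route 3 ($93k), Iris→Route 2 ($133k) — total 100+93+133 = $326k.
Row-greedy (each carrier in turn takes its best remaining route) gives $317k, worse by 9.
Next-best assignment: Larkspur→Route 4, Iris→Route 3, Kestrel→Route 2 = $321k.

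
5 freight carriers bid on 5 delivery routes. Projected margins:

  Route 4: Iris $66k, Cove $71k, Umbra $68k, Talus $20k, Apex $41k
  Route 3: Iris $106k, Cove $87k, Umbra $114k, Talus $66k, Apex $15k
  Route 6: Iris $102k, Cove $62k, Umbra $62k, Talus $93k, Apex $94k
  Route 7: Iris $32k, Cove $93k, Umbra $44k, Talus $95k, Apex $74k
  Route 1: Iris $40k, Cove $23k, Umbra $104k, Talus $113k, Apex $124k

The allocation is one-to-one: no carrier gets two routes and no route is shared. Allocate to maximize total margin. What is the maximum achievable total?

Maximum total: $506k

Optimal: Iris→Route 6 ($102k), Cove→Route 4 ($71k), Umbra→Route 3 ($114k), Talus→Route 7 ($95k), Apex→Route 1 ($124k) — total 102+71+114+95+124 = $506k.
Row-greedy (each carrier in turn takes its best remaining route) gives $437k, worse by 69.
Swapping Cove↔Talus (Cove→Route 7 $93k, Talus→Route 4 $20k) loses 53.
Every other assignment is strictly worse.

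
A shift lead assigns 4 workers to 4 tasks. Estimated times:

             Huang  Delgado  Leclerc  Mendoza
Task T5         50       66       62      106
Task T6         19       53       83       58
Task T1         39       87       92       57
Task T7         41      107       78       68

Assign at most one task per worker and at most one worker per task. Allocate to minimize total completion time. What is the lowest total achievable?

Minimum total: 213 min

Treat this as an assignment problem: match each worker to one task.
Optimal: Huang→Task T7 (41 min), Delgado→Task T6 (53 min), Leclerc→Task T5 (62 min), Mendoza→Task T1 (57 min) — total 41+53+62+57 = 213 min.
Row-greedy (each worker in turn takes its cheapest remaining task) gives 220 min, worse by 7.
Next-best assignment: Huang→Task T6, Delgado→Task T5, Leclerc→Task T7, Mendoza→Task T1 = 220 min.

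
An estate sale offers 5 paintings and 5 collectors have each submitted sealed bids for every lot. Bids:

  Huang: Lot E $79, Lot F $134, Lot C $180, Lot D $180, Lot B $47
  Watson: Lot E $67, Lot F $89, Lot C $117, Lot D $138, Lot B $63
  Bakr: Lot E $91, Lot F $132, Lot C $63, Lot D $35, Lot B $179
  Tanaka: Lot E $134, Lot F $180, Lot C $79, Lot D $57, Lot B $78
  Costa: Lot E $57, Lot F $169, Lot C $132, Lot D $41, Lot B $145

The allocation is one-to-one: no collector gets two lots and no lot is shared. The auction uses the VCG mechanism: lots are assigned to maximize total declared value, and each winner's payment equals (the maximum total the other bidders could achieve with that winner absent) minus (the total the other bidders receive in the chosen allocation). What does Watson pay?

Efficient allocation: Huang→Lot C ($180), Watson→Lot D ($138), Bakr→Lot B ($179), Tanaka→Lot E ($134), Costa→Lot F ($169); total welfare W = $800.
Watson receives Lot D at value $138, so the others get W − 138 = $662.
Without Watson: best allocation of the remaining 4 bidders over all 5 lots is Huang→Lot D ($180), Bakr→Lot B ($179), Tanaka→Lot F ($180), Costa→Lot C ($132), total $671.
VCG payment = (others' best without Watson) − (others' welfare with Watson) = 671 − 662 = $9.

Watson pays $9.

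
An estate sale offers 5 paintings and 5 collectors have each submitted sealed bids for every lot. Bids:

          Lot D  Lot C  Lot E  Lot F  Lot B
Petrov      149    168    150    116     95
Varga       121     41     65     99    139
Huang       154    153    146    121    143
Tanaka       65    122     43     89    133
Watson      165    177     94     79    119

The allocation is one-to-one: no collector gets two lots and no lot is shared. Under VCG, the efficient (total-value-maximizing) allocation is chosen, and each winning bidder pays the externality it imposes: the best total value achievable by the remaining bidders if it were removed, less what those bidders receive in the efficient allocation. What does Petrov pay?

Petrov pays $14.

Efficient allocation: Petrov→Lot E ($150), Varga→Lot F ($99), Huang→Lot D ($154), Tanaka→Lot B ($133), Watson→Lot C ($177); total welfare W = $713.
Petrov receives Lot E at value $150, so the others get W − 150 = $563.
Without Petrov: best allocation of the remaining 4 bidders over all 5 lots is Varga→Lot D ($121), Huang→Lot E ($146), Tanaka→Lot B ($133), Watson→Lot C ($177), total $577.
VCG payment = (others' best without Petrov) − (others' welfare with Petrov) = 577 − 563 = $14.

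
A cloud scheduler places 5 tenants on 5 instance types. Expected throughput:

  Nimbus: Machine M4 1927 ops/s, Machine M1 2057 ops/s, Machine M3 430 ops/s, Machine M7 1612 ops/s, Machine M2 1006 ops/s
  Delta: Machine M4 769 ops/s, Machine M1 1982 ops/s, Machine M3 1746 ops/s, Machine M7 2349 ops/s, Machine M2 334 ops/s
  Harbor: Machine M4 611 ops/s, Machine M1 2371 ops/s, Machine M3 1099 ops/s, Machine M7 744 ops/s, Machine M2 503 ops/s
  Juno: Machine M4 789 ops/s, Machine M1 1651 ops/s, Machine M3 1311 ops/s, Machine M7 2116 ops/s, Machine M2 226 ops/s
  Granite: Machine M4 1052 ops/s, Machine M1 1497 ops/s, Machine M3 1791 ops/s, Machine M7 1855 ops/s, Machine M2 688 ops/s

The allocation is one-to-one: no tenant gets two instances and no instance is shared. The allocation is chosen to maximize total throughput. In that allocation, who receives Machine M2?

Optimal: Nimbus→Machine M4 (1927 ops/s), Delta→Machine M3 (1746 ops/s), Harbor→Machine M1 (2371 ops/s), Juno→Machine M7 (2116 ops/s), Granite→Machine M2 (688 ops/s) — total 1927+1746+2371+2116+688 = 8848 ops/s.
Column-greedy (each instance in turn goes to its best remaining tenant) gives 8664 ops/s, worse by 184.
Next-best assignment: Nimbus→Machine M4, Delta→Machine M7, Harbor→Machine M1, Juno→Machine M2, Granite→Machine M3 = 8664 ops/s.
Granite's own top instance is Machine M7 (1855 ops/s), but forcing Granite→Machine M7 and reassigning the rest optimally gives only 8125 ops/s — worse by 723.

Granite receives Machine M2.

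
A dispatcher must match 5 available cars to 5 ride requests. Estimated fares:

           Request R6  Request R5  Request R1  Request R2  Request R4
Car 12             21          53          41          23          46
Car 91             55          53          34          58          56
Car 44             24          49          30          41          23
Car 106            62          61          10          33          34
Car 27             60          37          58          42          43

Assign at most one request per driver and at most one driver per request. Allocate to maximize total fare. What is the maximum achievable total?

Maximum total: $273

Optimal: Car 12→Request R4 ($46), Car 91→Request R2 ($58), Car 44→Request R5 ($49), Car 106→Request R6 ($62), Car 27→Request R1 ($58) — total 46+58+49+62+58 = $273.
Max-entry greedy (repeatedly take the single best remaining cell) gives $254, worse by 19.
Next-best assignment: Car 12→Request R5, Car 91→Request R4, Car 44→Request R2, Car 106→Request R6, Car 27→Request R1 = $270.
Swapping Car 106↔Car 44 (Car 106→Request R5 $61, Car 44→Request R6 $24) loses 26.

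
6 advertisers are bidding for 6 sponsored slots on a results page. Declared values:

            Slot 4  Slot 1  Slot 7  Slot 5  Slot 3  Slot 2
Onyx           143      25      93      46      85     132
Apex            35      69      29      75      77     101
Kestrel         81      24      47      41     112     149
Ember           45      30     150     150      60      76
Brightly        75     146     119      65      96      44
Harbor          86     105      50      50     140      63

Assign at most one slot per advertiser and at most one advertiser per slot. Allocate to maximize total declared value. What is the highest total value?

This is the linear assignment problem.
Optimal: Onyx→Slot 4 ($143), Apex→Slot 5 ($75), Kestrel→Slot 2 ($149), Ember→Slot 7 ($150), Brightly→Slot 1 ($146), Harbor→Slot 3 ($140) — total 143+75+149+150+146+140 = $803.
Row-greedy (each advertiser in turn takes its best remaining slot) gives $702, worse by 101.
Next-best assignment: Onyx→Slot 4, Apex→Slot 1, Kestrel→Slot 2, Ember→Slot 5, Brightly→Slot 7, Harbor→Slot 3 = $770.

Maximum total: $803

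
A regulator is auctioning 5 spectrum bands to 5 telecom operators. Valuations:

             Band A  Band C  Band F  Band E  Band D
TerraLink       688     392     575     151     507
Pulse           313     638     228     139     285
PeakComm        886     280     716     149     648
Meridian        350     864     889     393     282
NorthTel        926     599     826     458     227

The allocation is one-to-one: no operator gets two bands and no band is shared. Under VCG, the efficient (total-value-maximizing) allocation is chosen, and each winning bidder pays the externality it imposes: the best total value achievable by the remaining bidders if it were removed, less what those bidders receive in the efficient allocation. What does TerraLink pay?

TerraLink pays $230M.

Efficient allocation: TerraLink→Band D ($507M), Pulse→Band C ($638M), PeakComm→Band A ($886M), Meridian→Band F ($889M), NorthTel→Band E ($458M); total welfare W = $3378M.
TerraLink receives Band D at value $507M, so the others get W − 507 = $2871M.
Without TerraLink: best allocation of the remaining 4 bidders over all 5 bands is Pulse→Band C ($638M), PeakComm→Band D ($648M), Meridian→Band F ($889M), NorthTel→Band A ($926M), total $3101M.
VCG payment = (others' best without TerraLink) − (others' welfare with TerraLink) = 3101 − 2871 = $230M.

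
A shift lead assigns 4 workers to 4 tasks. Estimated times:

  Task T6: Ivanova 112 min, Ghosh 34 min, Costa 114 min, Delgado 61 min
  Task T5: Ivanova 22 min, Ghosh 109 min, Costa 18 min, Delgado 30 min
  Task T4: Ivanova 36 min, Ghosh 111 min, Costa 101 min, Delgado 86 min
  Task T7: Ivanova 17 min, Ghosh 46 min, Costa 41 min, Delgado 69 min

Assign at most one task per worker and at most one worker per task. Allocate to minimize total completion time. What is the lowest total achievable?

Minimum total: 141 min

This is a one-to-one assignment (minimum-cost bipartite matching).
Optimal: Ivanova→Task T4 (36 min), Ghosh→Task T6 (34 min), Costa→Task T7 (41 min), Delgado→Task T5 (30 min) — total 36+34+41+30 = 141 min.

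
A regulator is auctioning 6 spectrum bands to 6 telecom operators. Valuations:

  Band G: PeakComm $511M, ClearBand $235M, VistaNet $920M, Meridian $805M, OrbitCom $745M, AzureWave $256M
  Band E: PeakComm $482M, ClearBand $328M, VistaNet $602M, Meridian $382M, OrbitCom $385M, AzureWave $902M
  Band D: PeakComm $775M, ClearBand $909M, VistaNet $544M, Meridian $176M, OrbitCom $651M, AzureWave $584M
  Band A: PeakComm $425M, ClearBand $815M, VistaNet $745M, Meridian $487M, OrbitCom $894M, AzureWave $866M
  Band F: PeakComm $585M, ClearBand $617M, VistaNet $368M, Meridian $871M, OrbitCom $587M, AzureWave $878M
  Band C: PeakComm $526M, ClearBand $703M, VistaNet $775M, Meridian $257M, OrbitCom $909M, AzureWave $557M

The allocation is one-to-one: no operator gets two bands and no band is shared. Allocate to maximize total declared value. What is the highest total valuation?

This is the linear assignment problem.
Optimal: PeakComm→Band D ($775M), ClearBand→Band A ($815M), VistaNet→Band G ($920M), Meridian→Band F ($871M), OrbitCom→Band C ($909M), AzureWave→Band E ($902M) — total 775+815+920+871+909+902 = $5192M.
Max-entry greedy (repeatedly take the single best remaining cell) gives $4936M, worse by 256.

Max total: $5192M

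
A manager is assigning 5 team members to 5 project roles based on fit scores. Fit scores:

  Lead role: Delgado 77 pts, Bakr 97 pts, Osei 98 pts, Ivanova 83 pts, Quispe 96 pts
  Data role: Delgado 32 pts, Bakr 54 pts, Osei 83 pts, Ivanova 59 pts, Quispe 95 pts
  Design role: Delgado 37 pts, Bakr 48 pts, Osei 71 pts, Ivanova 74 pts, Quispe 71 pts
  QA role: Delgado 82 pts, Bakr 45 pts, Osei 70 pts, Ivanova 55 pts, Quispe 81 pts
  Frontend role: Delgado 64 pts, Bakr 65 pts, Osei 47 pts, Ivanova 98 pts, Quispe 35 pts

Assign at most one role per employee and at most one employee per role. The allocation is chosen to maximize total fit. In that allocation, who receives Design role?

Osei receives Design role.

This is the linear assignment problem.
Optimal: Delgado→QA role (82 pts), Bakr→Lead role (97 pts), Osei→Design role (71 pts), Ivanova→Frontend role (98 pts), Quispe→Data role (95 pts) — total 82+97+71+98+95 = 443 pts.
Max-entry greedy (repeatedly take the single best remaining cell) gives 421 pts, worse by 22.
Swapping Ivanova↔Delgado (Ivanova→QA role 55 pts, Delgado→Frontend role 64 pts) loses 61.
Checked against all permutations: 443 pts is optimal.
Osei's own top role is Lead role (98 pts), but forcing Osei→Lead role and reassigning the rest optimally gives only 421 pts — worse by 22.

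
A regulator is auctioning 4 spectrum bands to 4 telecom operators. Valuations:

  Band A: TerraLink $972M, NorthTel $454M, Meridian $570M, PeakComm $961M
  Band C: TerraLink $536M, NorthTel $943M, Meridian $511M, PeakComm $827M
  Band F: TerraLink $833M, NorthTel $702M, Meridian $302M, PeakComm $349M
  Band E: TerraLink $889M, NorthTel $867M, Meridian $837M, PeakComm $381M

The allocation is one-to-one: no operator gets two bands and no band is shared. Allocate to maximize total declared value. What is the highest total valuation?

Max total: $3574M

Optimal: TerraLink→Band F ($833M), NorthTel→Band C ($943M), Meridian→Band E ($837M), PeakComm→Band A ($961M) — total 833+943+837+961 = $3574M.
Row-greedy (each operator in turn takes its best remaining band) gives $3101M, worse by 473.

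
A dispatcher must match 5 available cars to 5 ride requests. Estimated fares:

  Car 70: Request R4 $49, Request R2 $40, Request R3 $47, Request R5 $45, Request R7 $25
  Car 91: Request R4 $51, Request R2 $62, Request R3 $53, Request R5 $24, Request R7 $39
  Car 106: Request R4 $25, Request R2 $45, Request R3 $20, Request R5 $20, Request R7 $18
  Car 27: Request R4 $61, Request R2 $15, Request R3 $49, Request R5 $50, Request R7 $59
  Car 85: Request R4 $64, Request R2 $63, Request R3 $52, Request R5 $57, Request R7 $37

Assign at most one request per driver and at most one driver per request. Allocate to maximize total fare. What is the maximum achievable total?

Maximum total: $266

This is the linear assignment problem.
Optimal: Car 70→Request R5 ($45), Car 91→Request R3 ($53), Car 106→Request R2 ($45), Car 27→Request R7 ($59), Car 85→Request R4 ($64) — total 45+53+45+59+64 = $266.
Column-greedy (each request in turn goes to its best remaining driver) gives $238, worse by 28.
Next-best assignment: Car 70→Request R4, Car 91→Request R3, Car 106→Request R2, Car 27→Request R7, Car 85→Request R5 = $263.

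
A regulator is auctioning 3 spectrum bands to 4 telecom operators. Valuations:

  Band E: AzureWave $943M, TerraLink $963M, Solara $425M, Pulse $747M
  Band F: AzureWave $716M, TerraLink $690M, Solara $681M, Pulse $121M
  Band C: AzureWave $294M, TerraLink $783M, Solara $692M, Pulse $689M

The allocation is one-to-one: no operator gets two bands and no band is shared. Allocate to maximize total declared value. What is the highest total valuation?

Treat this as an assignment problem: match each operator to one band.
Optimal: AzureWave→Band E ($943M), Solara→Band F ($681M), TerraLink→Band C ($783M) — total 943+681+783 = $2407M.
Column-greedy (each band in turn goes to its best remaining operator) gives $2371M, worse by 36.

Max total: $2407M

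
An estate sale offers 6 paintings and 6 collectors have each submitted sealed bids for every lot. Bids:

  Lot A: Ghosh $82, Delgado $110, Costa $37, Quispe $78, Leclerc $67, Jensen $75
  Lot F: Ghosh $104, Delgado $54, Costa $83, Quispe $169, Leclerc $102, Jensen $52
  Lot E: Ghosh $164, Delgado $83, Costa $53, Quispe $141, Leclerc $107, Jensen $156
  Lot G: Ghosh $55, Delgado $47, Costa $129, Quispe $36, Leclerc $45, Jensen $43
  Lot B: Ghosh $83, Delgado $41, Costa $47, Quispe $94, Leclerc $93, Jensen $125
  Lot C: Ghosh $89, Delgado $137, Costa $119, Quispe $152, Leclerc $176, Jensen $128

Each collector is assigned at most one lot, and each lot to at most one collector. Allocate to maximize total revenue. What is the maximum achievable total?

Maximum total: $873

Optimal: Ghosh→Lot E ($164), Delgado→Lot A ($110), Costa→Lot G ($129), Quispe→Lot F ($169), Leclerc→Lot C ($176), Jensen→Lot B ($125) — total 164+110+129+169+176+125 = $873.
Row-greedy (each collector in turn takes its best remaining lot) gives $767, worse by 106.
Next-best assignment: Ghosh→Lot B, Delgado→Lot A, Costa→Lot G, Quispe→Lot F, Leclerc→Lot C, Jensen→Lot E = $823.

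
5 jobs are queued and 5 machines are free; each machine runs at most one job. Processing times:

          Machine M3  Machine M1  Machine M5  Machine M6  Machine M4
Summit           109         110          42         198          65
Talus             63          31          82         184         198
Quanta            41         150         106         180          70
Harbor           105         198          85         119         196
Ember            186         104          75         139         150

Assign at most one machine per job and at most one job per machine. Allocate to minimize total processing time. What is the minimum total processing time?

Optimal: Summit→Machine M4 (65 min), Talus→Machine M1 (31 min), Quanta→Machine M3 (41 min), Harbor→Machine M6 (119 min), Ember→Machine M5 (75 min) — total 65+31+41+119+75 = 331 min.
Min-entry greedy (repeatedly take the single cheapest remaining cell) gives 383 min, worse by 52.
Next-best assignment: Summit→Machine M4, Talus→Machine M1, Quanta→Machine M3, Harbor→Machine M5, Ember→Machine M6 = 361 min.
Swapping Harbor↔Talus (Harbor→Machine M1 198 min, Talus→Machine M6 184 min) adds 232.
No other one-to-one assignment undercuts 331 min.

Min total: 331 min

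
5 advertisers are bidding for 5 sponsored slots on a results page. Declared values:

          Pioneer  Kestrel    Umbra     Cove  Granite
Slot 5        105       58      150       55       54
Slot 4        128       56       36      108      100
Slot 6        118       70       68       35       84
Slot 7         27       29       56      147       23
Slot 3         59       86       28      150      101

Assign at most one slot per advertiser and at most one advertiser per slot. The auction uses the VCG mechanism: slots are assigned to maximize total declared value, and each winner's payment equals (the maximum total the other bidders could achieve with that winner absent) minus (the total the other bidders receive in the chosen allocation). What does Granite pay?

Efficient allocation: Pioneer→Slot 6 ($118), Kestrel→Slot 3 ($86), Umbra→Slot 5 ($150), Cove→Slot 7 ($147), Granite→Slot 4 ($100); total welfare W = $601.
Granite receives Slot 4 at value $100, so the others get W − 100 = $501.
Without Granite: best allocation of the remaining 4 bidders over all 5 slots is Pioneer→Slot 4 ($128), Kestrel→Slot 3 ($86), Umbra→Slot 5 ($150), Cove→Slot 7 ($147), total $511.
VCG payment = (others' best without Granite) − (others' welfare with Granite) = 511 − 501 = $10.

Granite pays $10.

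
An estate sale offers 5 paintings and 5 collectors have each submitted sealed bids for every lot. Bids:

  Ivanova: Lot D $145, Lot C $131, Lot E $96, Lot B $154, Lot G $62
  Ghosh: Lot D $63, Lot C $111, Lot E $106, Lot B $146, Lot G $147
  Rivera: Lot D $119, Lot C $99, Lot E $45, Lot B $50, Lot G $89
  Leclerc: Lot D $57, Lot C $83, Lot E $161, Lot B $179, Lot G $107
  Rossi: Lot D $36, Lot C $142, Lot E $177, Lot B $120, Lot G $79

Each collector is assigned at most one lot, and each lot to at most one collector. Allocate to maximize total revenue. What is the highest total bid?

Optimal: Ivanova→Lot C ($131), Ghosh→Lot G ($147), Rivera→Lot D ($119), Leclerc→Lot B ($179), Rossi→Lot E ($177) — total 131+147+119+179+177 = $753.
Max-entry greedy (repeatedly take the single best remaining cell) gives $747, worse by 6.
Next-best assignment: Ivanova→Lot D, Ghosh→Lot G, Rivera→Lot C, Leclerc→Lot B, Rossi→Lot E = $747.
Every other assignment is strictly worse.

Maximum total: $753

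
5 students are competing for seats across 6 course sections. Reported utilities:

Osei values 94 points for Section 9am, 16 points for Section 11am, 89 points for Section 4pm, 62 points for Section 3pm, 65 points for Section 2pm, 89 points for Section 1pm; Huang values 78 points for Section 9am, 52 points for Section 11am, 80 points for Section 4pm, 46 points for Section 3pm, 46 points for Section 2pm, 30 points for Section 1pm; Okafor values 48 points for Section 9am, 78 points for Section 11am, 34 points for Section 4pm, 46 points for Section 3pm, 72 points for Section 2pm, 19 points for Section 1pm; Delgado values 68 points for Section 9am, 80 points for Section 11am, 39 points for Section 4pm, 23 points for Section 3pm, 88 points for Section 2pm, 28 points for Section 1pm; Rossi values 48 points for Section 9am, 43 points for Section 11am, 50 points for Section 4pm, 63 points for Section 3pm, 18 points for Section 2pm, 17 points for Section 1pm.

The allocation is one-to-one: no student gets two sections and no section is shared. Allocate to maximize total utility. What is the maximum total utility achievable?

Max total: 403 points

Optimal: Osei→Section 9am (94 points), Huang→Section 4pm (80 points), Okafor→Section 11am (78 points), Delgado→Section 2pm (88 points), Rossi→Section 3pm (63 points) — total 94+80+78+88+63 = 403 points.
Column-greedy (each section in turn goes to its best remaining student) gives 389 points, worse by 14.
Checked against all permutations: 403 points is optimal.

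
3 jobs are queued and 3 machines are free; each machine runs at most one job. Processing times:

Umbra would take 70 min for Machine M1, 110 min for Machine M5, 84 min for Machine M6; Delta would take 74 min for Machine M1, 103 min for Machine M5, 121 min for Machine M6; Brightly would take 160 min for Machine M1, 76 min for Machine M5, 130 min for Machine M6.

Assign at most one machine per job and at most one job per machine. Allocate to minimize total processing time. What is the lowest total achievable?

Minimum total: 234 min

Optimal: Umbra→Machine M6 (84 min), Delta→Machine M1 (74 min), Brightly→Machine M5 (76 min) — total 84+74+76 = 234 min.
Min-entry greedy (repeatedly take the single cheapest remaining cell) gives 267 min, worse by 33.
Next-best assignment: Umbra→Machine M1, Delta→Machine M6, Brightly→Machine M5 = 267 min.
Swapping Brightly↔Umbra (Brightly→Machine M6 130 min, Umbra→Machine M5 110 min) adds 80.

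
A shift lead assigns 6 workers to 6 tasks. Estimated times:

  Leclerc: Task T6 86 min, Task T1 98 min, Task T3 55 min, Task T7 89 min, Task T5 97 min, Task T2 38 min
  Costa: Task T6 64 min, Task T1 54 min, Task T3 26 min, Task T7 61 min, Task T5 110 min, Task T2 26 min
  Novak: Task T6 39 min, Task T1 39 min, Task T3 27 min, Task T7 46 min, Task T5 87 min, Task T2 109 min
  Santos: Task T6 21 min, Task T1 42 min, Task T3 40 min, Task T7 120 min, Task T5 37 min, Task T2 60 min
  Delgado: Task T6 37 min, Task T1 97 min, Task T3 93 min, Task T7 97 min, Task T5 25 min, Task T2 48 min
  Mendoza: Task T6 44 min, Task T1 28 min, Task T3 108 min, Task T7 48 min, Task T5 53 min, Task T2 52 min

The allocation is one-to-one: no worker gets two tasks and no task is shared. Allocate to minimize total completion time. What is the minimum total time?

Treat this as an assignment problem: match each worker to one task.
Optimal: Leclerc→Task T2 (38 min), Costa→Task T3 (26 min), Novak→Task T7 (46 min), Santos→Task T6 (21 min), Delgado→Task T5 (25 min), Mendoza→Task T1 (28 min) — total 38+26+46+21+25+28 = 184 min.
Row-greedy (each worker in turn takes its cheapest remaining task) gives 285 min, worse by 101.
Next-best assignment: Leclerc→Task T2, Costa→Task T3, Novak→Task T1, Santos→Task T6, Delgado→Task T5, Mendoza→Task T7 = 197 min.
Swapping Leclerc↔Delgado (Leclerc→Task T5 97 min, Delgado→Task T2 48 min) adds 82.
Checked against all permutations: 184 min is optimal.

Minimum total: 184 min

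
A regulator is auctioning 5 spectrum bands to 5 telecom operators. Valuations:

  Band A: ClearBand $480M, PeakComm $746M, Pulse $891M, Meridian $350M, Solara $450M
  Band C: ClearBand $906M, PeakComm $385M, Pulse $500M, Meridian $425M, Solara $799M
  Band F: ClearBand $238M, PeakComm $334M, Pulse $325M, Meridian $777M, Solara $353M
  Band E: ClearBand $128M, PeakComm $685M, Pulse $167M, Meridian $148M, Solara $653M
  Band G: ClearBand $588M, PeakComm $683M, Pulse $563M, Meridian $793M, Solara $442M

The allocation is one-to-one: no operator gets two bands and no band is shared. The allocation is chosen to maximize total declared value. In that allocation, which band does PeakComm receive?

PeakComm receives Band G.

This is the linear assignment problem.
Optimal: ClearBand→Band C ($906M), PeakComm→Band G ($683M), Pulse→Band A ($891M), Meridian→Band F ($777M), Solara→Band E ($653M) — total 906+683+891+777+653 = $3910M.
Row-greedy (each operator in turn takes its best remaining band) gives $3645M, worse by 265.
Checked against all permutations: $3910M is optimal.
PeakComm's own top band is Band A ($746M), but forcing PeakComm→Band A and reassigning the rest optimally gives only $3645M — worse by 265.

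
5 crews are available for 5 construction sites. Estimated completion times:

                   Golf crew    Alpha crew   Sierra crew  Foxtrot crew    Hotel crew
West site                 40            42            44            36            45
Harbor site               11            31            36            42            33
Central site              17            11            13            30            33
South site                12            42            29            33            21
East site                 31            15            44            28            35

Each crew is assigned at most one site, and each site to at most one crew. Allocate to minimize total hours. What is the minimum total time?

Optimal: Golf crew→Harbor site (11 hours), Alpha crew→East site (15 hours), Sierra crew→Central site (13 hours), Foxtrot crew→West site (36 hours), Hotel crew→South site (21 hours) — total 11+15+13+36+21 = 96 hours.
Min-entry greedy (repeatedly take the single cheapest remaining cell) gives 115 hours, worse by 19.
Swapping Sierra crew↔Foxtrot crew (Sierra crew→West site 44 hours, Foxtrot crew→Central site 30 hours) adds 25.

Minimum total: 96 hours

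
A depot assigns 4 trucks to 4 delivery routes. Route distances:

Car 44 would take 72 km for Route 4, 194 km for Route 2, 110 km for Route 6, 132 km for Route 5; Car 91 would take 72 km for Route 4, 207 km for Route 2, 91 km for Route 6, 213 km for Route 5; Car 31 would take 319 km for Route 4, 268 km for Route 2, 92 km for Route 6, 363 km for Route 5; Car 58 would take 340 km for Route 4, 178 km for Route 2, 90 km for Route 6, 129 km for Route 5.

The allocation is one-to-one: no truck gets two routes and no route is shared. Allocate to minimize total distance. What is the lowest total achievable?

Optimal: Car 44→Route 5 (132 km), Car 91→Route 4 (72 km), Car 31→Route 6 (92 km), Car 58→Route 2 (178 km) — total 132+72+92+178 = 474 km.
Next-best assignment: Car 44→Route 2, Car 91→Route 4, Car 31→Route 6, Car 58→Route 5 = 487 km.
Swapping Car 58↔Car 31 (Car 58→Route 6 90 km, Car 31→Route 2 268 km) adds 88.
No other one-to-one assignment undercuts 474 km.

Minimum total: 474 km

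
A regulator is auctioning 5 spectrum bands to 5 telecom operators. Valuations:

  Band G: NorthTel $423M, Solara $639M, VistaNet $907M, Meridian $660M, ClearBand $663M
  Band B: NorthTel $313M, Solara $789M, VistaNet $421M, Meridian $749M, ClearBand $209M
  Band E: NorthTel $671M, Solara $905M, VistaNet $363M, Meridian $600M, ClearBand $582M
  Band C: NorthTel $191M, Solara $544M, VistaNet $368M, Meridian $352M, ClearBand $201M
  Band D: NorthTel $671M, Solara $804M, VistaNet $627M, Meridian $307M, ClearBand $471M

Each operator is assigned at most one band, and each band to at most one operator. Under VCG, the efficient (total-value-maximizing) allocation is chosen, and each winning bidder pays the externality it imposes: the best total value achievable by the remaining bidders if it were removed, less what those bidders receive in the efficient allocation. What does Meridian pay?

Meridian pays $245M.

Efficient allocation: NorthTel→Band D ($671M), Solara→Band C ($544M), VistaNet→Band G ($907M), Meridian→Band B ($749M), ClearBand→Band E ($582M); total welfare W = $3453M.
Meridian receives Band B at value $749M, so the others get W − 749 = $2704M.
Without Meridian: best allocation of the remaining 4 bidders over all 5 bands is NorthTel→Band D ($671M), Solara→Band B ($789M), VistaNet→Band G ($907M), ClearBand→Band E ($582M), total $2949M.
VCG payment = (others' best without Meridian) − (others' welfare with Meridian) = 2949 − 2704 = $245M.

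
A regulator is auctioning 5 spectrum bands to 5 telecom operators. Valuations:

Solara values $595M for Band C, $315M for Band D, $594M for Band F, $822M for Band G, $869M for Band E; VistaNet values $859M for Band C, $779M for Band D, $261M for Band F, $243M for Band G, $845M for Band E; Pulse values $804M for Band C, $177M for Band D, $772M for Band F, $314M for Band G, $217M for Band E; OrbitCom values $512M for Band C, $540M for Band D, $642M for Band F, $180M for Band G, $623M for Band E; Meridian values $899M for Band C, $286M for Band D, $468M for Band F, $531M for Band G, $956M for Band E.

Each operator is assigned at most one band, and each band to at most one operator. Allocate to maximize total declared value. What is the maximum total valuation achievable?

Treat this as an assignment problem: match each operator to one band.
Optimal: Solara→Band G ($822M), VistaNet→Band D ($779M), Pulse→Band C ($804M), OrbitCom→Band F ($642M), Meridian→Band E ($956M) — total 822+779+804+642+956 = $4003M.
Next-best assignment: Solara→Band G, VistaNet→Band C, Pulse→Band F, OrbitCom→Band D, Meridian→Band E = $3949M.

Maximum total: $4003M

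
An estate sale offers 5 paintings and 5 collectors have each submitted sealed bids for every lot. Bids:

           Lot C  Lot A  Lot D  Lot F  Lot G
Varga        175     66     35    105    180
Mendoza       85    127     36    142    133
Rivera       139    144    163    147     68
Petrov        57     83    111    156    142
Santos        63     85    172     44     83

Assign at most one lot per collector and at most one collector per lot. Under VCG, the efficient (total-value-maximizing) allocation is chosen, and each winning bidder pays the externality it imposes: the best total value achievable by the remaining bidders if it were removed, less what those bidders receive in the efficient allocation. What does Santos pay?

Santos pays $19.

Efficient allocation: Varga→Lot C ($175), Mendoza→Lot G ($133), Rivera→Lot A ($144), Petrov→Lot F ($156), Santos→Lot D ($172); total welfare W = $780.
Santos receives Lot D at value $172, so the others get W − 172 = $608.
Without Santos: best allocation of the remaining 4 bidders over all 5 lots is Varga→Lot C ($175), Mendoza→Lot G ($133), Rivera→Lot D ($163), Petrov→Lot F ($156), total $627.
VCG payment = (others' best without Santos) − (others' welfare with Santos) = 627 − 608 = $19.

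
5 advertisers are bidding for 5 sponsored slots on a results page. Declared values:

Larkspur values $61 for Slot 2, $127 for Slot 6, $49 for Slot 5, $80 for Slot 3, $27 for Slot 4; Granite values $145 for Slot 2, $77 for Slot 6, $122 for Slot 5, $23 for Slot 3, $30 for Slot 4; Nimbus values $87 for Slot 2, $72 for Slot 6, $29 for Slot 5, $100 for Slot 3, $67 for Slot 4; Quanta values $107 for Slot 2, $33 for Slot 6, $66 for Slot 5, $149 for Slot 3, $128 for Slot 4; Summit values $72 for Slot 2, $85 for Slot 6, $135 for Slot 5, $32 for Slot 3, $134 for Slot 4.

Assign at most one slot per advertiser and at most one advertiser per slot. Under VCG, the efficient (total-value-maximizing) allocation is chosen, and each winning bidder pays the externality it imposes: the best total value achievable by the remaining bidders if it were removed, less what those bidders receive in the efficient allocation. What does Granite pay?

Granite pays $8.

Efficient allocation: Larkspur→Slot 6 ($127), Granite→Slot 2 ($145), Nimbus→Slot 3 ($100), Quanta→Slot 4 ($128), Summit→Slot 5 ($135); total welfare W = $635.
Granite receives Slot 2 at value $145, so the others get W − 145 = $490.
Without Granite: best allocation of the remaining 4 bidders over all 5 slots is Larkspur→Slot 6 ($127), Nimbus→Slot 2 ($87), Quanta→Slot 3 ($149), Summit→Slot 5 ($135), total $498.
VCG payment = (others' best without Granite) − (others' welfare with Granite) = 498 − 490 = $8.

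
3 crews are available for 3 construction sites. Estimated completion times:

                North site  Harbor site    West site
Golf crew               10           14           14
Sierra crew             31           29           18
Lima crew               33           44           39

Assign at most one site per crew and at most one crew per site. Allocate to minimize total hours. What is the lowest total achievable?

Treat this as an assignment problem: match each crew to one site.
Optimal: Golf crew→Harbor site (14 hours), Sierra crew→West site (18 hours), Lima crew→North site (33 hours) — total 14+18+33 = 65 hours.
Next-best assignment: Golf crew→North site, Sierra crew→West site, Lima crew→Harbor site = 72 hours.
Swapping Lima crew↔Golf crew (Lima crew→Harbor site 44 hours, Golf crew→North site 10 hours) adds 7.

Minimum total: 65 hours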